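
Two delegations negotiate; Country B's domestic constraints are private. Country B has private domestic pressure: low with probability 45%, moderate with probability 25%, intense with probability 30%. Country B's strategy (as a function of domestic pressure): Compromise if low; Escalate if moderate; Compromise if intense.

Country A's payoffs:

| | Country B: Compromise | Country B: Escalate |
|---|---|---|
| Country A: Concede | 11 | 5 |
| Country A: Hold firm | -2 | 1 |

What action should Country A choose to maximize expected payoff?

E[Concede] = 0.45·(11) + 0.25·(5) + 0.3·(11) = 9.5
E[Hold firm] = 0.45·(-2) + 0.25·(1) + 0.3·(-2) = -1.25
Best response: Concede (9.5 is the largest).

Concede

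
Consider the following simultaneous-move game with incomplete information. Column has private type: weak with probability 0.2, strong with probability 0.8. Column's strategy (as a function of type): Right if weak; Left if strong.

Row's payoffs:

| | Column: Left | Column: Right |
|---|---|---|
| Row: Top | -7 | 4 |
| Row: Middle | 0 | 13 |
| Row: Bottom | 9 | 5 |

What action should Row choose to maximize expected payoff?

Bottom

Compute Row's expected payoff for each action, taking the expectation over Column's type.
E[Top] = 0.2·(4) + 0.8·(-7) = -4.8
E[Middle] = 0.2·(13) + 0.8·(0) = 2.6
E[Bottom] = 0.2·(5) + 0.8·(9) = 8.2
Best response: Bottom (8.2 is the largest).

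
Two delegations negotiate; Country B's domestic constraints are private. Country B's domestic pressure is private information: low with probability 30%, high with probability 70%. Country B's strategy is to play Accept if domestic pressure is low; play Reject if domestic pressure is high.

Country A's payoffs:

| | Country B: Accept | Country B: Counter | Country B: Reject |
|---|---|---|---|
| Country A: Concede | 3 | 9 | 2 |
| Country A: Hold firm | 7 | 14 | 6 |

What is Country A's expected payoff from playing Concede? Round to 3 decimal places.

E[Concede] = 0.3·3 + 0.7·2 = 0.9 + 1.4 = 2.3

2.300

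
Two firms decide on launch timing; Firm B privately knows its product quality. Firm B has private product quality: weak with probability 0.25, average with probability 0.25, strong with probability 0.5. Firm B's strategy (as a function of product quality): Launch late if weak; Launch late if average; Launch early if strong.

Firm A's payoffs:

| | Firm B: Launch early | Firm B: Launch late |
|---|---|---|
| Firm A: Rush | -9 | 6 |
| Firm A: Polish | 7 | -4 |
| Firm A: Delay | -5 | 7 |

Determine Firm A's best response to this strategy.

E[Rush] = 0.25·(6) + 0.25·(6) + 0.5·(-9) = -1.5
E[Polish] = 0.25·(-4) + 0.25·(-4) + 0.5·(7) = 1.5
E[Delay] = 0.25·(7) + 0.25·(7) + 0.5·(-5) = 1
Best response: Polish (1.5 is the largest).

Polish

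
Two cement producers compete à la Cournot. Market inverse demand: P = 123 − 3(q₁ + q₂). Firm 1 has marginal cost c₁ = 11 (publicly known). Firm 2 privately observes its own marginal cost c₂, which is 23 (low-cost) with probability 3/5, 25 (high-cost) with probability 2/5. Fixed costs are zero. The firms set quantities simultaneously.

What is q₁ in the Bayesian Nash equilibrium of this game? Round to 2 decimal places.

Each type of Firm 2 best-responds to q₁; Firm 1 best-responds to the expected q₂ over Firm 2's types.
Firm 2 with cost c maximizes (123 − 3(q₁+q₂) − c)·q₂, giving q₂(c) = (123 − c − 3q₁)/6.
E[c₂] = 3/5·23 + 2/5·25 = 23.8
Firm 1's FOC against E[q₂] yields q₁ = (123 − 2·11 + E[c₂])/9 = (123 − 22 + 23.8)/9 = 13.8667.

13.87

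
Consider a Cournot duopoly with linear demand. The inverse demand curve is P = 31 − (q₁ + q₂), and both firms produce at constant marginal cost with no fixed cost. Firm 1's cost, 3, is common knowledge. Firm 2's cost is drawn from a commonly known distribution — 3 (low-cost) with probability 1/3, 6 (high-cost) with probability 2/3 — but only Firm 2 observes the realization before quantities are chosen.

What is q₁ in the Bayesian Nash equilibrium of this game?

10

Type-c best response for Firm 2: q₂(c) = (31 − c)/2 − q₁/2.
Firm 1 maximizes expected profit; its first-order condition is 31 − 2q₁ − E[q₂] − 3 = 0.
Substituting E[q₂] and solving: E[c₂] = 5, so q₁ = (31 − 2·3 + 5)/3 = 10.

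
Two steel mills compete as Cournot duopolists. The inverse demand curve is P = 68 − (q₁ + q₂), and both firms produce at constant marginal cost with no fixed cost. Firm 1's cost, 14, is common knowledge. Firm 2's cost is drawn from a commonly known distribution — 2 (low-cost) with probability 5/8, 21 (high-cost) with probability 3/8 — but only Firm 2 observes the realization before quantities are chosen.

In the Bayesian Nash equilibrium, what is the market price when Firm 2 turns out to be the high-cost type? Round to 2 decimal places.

Type-c best response for Firm 2: q₂(c) = (68 − c)/2 − q₁/2.
Firm 1 maximizes expected profit; its first-order condition is 68 − 2q₁ − E[q₂] − 14 = 0.
Substituting E[q₂] and solving: E[c₂] = 9.125, so q₁ = (68 − 2·14 + 9.125)/3 = 16.375.
q₂(high-cost) = 15.3125, so P = 68 − (16.375 + 15.3125) = 36.3125.

36.31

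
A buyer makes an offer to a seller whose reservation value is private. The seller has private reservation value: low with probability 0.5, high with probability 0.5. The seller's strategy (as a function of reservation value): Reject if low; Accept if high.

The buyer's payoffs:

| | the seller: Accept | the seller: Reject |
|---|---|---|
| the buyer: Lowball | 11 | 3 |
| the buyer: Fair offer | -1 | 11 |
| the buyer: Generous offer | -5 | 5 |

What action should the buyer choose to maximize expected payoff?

Lowball

E[Lowball] = 0.5·(3) + 0.5·(11) = 7
E[Fair offer] = 0.5·(11) + 0.5·(-1) = 5
E[Generous offer] = 0.5·(5) + 0.5·(-5) = 0
Best response: Lowball (7 is the largest).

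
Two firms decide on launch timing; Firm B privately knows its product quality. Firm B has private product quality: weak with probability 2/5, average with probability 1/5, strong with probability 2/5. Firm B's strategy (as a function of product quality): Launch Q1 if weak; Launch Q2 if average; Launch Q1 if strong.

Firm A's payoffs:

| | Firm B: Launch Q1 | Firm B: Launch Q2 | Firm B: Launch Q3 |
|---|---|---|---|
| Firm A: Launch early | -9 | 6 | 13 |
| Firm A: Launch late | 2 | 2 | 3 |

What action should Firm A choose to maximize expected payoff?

Launch late

Compute Firm A's expected payoff for each action, taking the expectation over Firm B's type.
E[Launch early] = 2/5·(-9) + 1/5·(6) + 2/5·(-9) = -6
E[Launch late] = 2/5·(2) + 1/5·(2) + 2/5·(2) = 2
Best response: Launch late (2 is the largest).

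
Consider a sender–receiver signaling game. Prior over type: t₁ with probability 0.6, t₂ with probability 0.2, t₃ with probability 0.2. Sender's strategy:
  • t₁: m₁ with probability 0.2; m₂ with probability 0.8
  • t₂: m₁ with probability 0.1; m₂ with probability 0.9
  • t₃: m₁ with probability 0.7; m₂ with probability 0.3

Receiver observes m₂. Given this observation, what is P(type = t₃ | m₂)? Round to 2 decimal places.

0.08

P(m₂) = 0.6·0.8 + 0.2·0.9 + 0.2·0.3 = 0.72
P(t₃ | m₂) = (0.2·0.3) / 0.72 = 0.06 / 0.72 = 0.0833333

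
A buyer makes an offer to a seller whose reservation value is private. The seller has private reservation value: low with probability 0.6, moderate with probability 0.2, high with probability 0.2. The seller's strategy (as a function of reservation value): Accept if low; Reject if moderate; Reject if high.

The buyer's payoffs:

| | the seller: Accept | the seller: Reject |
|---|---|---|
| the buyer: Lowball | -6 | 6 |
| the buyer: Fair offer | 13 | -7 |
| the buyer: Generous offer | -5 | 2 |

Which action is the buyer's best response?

Fair offer

E[Lowball] = 0.6·(-6) + 0.2·(6) + 0.2·(6) = -1.2
E[Fair offer] = 0.6·(13) + 0.2·(-7) + 0.2·(-7) = 5
E[Generous offer] = 0.6·(-5) + 0.2·(2) + 0.2·(2) = -2.2
Best response: Fair offer (5 is the largest).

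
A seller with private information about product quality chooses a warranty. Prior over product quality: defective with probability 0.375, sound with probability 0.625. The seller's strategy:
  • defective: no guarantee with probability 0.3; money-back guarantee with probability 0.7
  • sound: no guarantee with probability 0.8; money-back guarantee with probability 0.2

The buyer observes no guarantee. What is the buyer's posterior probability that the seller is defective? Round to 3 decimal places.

P(no guarantee) = 0.375·0.3 + 0.625·0.8 = 0.6125
P(defective | no guarantee) = (0.375·0.3) / 0.6125 = 0.1125 / 0.6125 = 0.183673

0.184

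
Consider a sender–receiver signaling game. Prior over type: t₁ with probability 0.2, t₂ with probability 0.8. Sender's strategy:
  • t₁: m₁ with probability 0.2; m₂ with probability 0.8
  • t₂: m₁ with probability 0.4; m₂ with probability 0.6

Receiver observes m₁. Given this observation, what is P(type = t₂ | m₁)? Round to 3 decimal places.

P(m₁) = 0.2·0.2 + 0.8·0.4 = 0.36
P(t₂ | m₁) = (0.8·0.4) / 0.36 = 0.32 / 0.36 = 0.888889

0.889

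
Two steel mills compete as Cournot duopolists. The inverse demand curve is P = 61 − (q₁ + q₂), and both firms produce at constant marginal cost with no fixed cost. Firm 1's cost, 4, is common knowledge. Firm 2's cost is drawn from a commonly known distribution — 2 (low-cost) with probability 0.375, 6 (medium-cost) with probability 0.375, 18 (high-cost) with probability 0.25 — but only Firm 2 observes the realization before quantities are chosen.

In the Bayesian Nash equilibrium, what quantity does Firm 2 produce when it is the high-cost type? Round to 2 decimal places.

11.42

Type-c best response for Firm 2: q₂(c) = (61 − c)/2 − q₁/2.
Firm 1 maximizes expected profit; its first-order condition is 61 − 2q₁ − E[q₂] − 4 = 0.
Substituting E[q₂] and solving: E[c₂] = 7.5, so q₁ = (61 − 2·4 + 7.5)/3 = 20.1667.
q₂(high-cost) = (61 − 18 − 20.1667)/2 = 11.4167.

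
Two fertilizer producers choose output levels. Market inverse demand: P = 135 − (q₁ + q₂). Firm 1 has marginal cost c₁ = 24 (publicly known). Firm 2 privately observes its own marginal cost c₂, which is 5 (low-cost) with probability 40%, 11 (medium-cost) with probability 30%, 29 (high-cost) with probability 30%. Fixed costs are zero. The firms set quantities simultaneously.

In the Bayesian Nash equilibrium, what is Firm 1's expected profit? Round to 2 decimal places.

Type-c best response for Firm 2: q₂(c) = (135 − c)/2 − q₁/2.
Firm 1 maximizes expected profit; its first-order condition is 135 − 2q₁ − E[q₂] − 24 = 0.
Substituting E[q₂] and solving: E[c₂] = 14, so q₁ = (135 − 2·24 + 14)/3 = 33.6667.
E[P] = 135 − (q₁ + E[q₂]) = 57.6667; Firm 1's expected profit = (E[P] − 24)·q₁ = (57.6667 − 24)·33.6667 = 1133.44.

1133.44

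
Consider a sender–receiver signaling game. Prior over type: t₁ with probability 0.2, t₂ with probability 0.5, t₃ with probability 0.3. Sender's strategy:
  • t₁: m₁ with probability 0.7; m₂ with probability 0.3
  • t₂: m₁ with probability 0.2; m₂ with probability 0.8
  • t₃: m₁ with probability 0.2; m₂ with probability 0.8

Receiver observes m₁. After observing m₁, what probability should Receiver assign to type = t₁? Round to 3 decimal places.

0.467

Apply Bayes' rule using the sender's strategy as the likelihood.
P(m₁) = 0.2·0.7 + 0.5·0.2 + 0.3·0.2 = 0.3
P(t₁ | m₁) = (0.2·0.7) / 0.3 = 0.14 / 0.3 = 0.466667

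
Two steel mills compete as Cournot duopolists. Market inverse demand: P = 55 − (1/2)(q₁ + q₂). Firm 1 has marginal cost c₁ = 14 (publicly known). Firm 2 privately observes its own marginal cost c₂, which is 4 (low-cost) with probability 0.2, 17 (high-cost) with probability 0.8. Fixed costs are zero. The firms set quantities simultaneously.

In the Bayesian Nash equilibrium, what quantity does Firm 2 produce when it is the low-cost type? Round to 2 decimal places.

Firm 2 with cost c maximizes (55 − (1/2)(q₁+q₂) − c)·q₂, giving q₂(c) = (55 − c − (1/2)q₁).
E[c₂] = 0.2·4 + 0.8·17 = 14.4
Firm 1's FOC against E[q₂] yields q₁ = (55 − 2·14 + E[c₂])/(3/2) = (55 − 28 + 14.4)/(3/2) = 27.6.
q₂(low-cost) = (55 − 4 − (1/2)·27.6) = 37.2.

37.20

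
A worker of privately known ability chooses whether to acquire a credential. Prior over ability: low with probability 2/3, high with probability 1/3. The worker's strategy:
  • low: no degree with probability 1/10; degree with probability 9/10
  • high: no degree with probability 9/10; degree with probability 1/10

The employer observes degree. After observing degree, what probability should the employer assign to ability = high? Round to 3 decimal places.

Apply Bayes' rule using the sender's strategy as the likelihood.
P(degree) = (2/3)·(9/10) + (1/3)·(1/10) = 19/30
P(high | degree) = ((1/3)·(1/10)) / (19/30) = (1/30) / (19/30) = 1/19

0.053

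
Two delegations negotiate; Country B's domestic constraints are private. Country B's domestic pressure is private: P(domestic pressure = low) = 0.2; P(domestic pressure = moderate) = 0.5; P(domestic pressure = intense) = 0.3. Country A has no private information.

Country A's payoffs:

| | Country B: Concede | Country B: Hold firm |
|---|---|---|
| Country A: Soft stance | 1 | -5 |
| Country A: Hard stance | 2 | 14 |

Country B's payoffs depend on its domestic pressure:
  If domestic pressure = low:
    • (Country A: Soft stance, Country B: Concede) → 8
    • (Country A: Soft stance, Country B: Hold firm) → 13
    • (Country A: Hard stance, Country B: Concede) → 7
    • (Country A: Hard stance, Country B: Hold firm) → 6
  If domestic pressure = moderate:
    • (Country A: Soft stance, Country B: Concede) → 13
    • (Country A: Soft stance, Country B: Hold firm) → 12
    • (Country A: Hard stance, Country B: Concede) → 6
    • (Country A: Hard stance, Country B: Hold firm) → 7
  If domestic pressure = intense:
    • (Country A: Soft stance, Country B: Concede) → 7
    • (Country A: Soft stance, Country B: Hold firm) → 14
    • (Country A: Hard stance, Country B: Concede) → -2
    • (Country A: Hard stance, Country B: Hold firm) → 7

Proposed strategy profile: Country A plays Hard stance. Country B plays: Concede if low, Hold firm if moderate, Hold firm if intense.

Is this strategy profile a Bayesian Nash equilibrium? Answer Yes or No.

A profile is a BNE iff every type of every player is best-responding given beliefs about the other side.
Country A plays Hard stance: E[Hard stance] = 0.2·(2) + 0.5·(14) + 0.3·(14) = 11.6; E[Soft stance] = -3.8. Best-responding. ✓
Country B (domestic pressure low), facing Hard stance: Concede gives 7, Hold firm gives 6. Proposed Concede is best. ✓
Country B (domestic pressure moderate), facing Hard stance: Concede gives 6, Hold firm gives 7. Proposed Hold firm is best. ✓
Country B (domestic pressure intense), facing Hard stance: Concede gives -2, Hold firm gives 7. Proposed Hold firm is best. ✓

Yes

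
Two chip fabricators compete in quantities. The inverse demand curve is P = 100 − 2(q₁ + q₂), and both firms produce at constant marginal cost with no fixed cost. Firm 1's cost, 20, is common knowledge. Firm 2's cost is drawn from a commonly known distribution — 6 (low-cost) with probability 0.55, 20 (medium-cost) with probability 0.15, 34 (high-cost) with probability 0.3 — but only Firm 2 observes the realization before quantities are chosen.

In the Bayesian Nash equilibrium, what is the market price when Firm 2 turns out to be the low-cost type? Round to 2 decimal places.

40.25

Each type of Firm 2 best-responds to q₁; Firm 1 best-responds to the expected q₂ over Firm 2's types.
Firm 2 with cost c maximizes (100 − 2(q₁+q₂) − c)·q₂, giving q₂(c) = (100 − c − 2q₁)/4.
E[c₂] = 0.55·6 + 0.15·20 + 0.3·34 = 16.5
Firm 1's FOC against E[q₂] yields q₁ = (100 − 2·20 + E[c₂])/6 = (100 − 40 + 16.5)/6 = 12.75.
q₂(low-cost) = 17.125, so P = 100 − 2·(12.75 + 17.125) = 40.25.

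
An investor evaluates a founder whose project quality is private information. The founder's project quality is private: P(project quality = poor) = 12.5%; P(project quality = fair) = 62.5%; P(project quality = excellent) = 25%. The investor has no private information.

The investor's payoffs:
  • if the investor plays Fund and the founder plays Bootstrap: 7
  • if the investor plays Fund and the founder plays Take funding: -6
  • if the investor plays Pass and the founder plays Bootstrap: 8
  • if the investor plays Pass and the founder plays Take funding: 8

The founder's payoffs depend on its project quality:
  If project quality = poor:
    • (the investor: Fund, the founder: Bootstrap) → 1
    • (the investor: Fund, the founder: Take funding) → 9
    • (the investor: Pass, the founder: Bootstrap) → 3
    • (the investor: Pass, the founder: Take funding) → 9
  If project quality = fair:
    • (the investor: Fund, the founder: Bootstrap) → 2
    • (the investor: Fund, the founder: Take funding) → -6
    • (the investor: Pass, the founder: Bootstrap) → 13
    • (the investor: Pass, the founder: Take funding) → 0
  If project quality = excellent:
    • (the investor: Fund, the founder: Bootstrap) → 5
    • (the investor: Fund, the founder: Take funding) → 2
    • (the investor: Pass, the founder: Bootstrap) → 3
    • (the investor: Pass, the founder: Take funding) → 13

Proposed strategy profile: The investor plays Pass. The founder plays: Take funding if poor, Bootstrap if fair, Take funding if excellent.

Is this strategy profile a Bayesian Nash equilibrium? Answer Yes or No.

Yes

A profile is a BNE iff every type of every player is best-responding given beliefs about the other side.
The investor plays Pass: E[Pass] = 0.125·(8) + 0.625·(8) + 0.25·(8) = 8; E[Fund] = 2.125. Best-responding. ✓
The founder (project quality poor), facing Pass: Bootstrap gives 3, Take funding gives 9. Proposed Take funding is best. ✓
The founder (project quality fair), facing Pass: Bootstrap gives 13, Take funding gives 0. Proposed Bootstrap is best. ✓
The founder (project quality excellent), facing Pass: Bootstrap gives 3, Take funding gives 13. Proposed Take funding is best. ✓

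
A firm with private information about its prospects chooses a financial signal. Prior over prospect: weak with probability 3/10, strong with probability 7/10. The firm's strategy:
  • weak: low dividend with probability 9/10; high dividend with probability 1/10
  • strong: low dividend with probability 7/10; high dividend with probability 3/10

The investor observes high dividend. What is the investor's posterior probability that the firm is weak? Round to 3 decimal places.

0.125

P(high dividend) = (3/10)·(1/10) + (7/10)·(3/10) = 6/25
P(weak | high dividend) = ((3/10)·(1/10)) / (6/25) = (3/100) / (6/25) = 1/8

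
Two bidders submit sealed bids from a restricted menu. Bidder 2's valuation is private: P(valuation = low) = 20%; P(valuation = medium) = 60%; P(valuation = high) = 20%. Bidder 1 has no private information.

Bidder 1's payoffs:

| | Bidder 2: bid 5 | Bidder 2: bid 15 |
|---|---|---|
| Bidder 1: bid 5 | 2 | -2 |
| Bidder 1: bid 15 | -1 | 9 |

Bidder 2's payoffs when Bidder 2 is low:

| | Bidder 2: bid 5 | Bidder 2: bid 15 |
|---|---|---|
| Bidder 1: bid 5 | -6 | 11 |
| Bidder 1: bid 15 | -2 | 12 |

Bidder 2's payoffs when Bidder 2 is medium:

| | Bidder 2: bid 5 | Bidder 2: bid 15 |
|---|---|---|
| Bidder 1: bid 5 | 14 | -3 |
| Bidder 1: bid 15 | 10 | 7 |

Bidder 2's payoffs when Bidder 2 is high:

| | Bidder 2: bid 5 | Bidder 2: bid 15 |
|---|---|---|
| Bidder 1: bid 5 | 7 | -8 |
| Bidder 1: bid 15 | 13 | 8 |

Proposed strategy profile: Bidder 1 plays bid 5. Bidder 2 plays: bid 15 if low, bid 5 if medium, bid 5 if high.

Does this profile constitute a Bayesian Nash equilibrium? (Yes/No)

Yes

Bidder 1 plays bid 5: E[bid 5] = 0.2·(-2) + 0.6·(2) + 0.2·(2) = 1.2; E[bid 15] = 1. Best-responding. ✓
Bidder 2 (valuation low), facing bid 5: bid 5 gives -6, bid 15 gives 11. Proposed bid 15 is best. ✓
Bidder 2 (valuation medium), facing bid 5: bid 5 gives 14, bid 15 gives -3. Proposed bid 5 is best. ✓
Bidder 2 (valuation high), facing bid 5: bid 5 gives 7, bid 15 gives -8. Proposed bid 5 is best. ✓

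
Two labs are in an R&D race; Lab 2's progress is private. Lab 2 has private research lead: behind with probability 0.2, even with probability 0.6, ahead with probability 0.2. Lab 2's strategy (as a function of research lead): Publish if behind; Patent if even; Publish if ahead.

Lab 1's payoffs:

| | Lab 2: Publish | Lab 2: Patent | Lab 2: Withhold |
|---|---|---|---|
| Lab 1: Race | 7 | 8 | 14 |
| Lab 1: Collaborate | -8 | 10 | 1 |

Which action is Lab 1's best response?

Compute Lab 1's expected payoff for each action, taking the expectation over Lab 2's type.
E[Race] = 0.2·(7) + 0.6·(8) + 0.2·(7) = 7.6
E[Collaborate] = 0.2·(-8) + 0.6·(10) + 0.2·(-8) = 2.8
Best response: Race (7.6 is the largest).

Race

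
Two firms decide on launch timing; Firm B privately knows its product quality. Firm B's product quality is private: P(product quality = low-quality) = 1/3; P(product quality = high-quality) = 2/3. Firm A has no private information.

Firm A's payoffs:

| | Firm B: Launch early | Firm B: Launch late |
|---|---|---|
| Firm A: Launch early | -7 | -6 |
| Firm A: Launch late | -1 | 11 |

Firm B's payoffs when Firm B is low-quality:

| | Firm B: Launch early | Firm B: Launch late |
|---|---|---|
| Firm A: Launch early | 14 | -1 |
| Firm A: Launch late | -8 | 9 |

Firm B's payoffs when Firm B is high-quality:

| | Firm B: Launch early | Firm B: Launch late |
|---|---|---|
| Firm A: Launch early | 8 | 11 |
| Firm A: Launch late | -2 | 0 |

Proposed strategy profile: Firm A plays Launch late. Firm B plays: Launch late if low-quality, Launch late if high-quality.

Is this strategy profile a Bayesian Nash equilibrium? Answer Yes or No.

Firm A plays Launch late: E[Launch late] = 1/3·(11) + 2/3·(11) = 11; E[Launch early] = -6. Best-responding. ✓
Firm B (product quality low-quality), facing Launch late: Launch early gives -8, Launch late gives 9. Proposed Launch late is best. ✓
Firm B (product quality high-quality), facing Launch late: Launch early gives -2, Launch late gives 0. Proposed Launch late is best. ✓

Yes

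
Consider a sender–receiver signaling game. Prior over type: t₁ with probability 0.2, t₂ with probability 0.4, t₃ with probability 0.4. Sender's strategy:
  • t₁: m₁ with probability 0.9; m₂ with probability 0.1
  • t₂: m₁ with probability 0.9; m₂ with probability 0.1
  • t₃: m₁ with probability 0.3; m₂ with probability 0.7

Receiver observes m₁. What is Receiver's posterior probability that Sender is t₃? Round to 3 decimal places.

P(m₁) = 0.2·0.9 + 0.4·0.9 + 0.4·0.3 = 0.66
P(t₃ | m₁) = (0.4·0.3) / 0.66 = 0.12 / 0.66 = 0.181818

0.182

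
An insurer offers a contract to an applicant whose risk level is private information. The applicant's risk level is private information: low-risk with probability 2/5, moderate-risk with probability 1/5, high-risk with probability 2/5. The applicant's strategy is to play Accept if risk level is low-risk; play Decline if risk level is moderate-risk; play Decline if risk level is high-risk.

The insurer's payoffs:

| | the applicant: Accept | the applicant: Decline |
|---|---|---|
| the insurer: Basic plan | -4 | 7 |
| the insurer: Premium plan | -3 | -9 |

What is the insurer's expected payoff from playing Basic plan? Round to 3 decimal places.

2.600

E[Basic plan] = 2/5·(-4) + 1/5·7 + 2/5·7 = (-8/5) + 7/5 + 14/5 = 13/5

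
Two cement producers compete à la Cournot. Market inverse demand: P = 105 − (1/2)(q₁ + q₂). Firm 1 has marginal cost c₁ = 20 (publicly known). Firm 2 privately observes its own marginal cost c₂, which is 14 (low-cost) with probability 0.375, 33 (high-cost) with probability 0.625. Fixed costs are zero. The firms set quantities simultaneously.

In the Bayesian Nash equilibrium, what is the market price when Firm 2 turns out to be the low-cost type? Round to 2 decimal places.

Each type of Firm 2 best-responds to q₁; Firm 1 best-responds to the expected q₂ over Firm 2's types.
Firm 2 with cost c maximizes (105 − (1/2)(q₁+q₂) − c)·q₂, giving q₂(c) = (105 − c − (1/2)q₁).
E[c₂] = 0.375·14 + 0.625·33 = 25.875
Firm 1's FOC against E[q₂] yields q₁ = (105 − 2·20 + E[c₂])/(3/2) = (105 − 40 + 25.875)/(3/2) = 60.5833.
q₂(low-cost) = 60.7083, so P = 105 − (1/2)·(60.5833 + 60.7083) = 44.3542.

44.35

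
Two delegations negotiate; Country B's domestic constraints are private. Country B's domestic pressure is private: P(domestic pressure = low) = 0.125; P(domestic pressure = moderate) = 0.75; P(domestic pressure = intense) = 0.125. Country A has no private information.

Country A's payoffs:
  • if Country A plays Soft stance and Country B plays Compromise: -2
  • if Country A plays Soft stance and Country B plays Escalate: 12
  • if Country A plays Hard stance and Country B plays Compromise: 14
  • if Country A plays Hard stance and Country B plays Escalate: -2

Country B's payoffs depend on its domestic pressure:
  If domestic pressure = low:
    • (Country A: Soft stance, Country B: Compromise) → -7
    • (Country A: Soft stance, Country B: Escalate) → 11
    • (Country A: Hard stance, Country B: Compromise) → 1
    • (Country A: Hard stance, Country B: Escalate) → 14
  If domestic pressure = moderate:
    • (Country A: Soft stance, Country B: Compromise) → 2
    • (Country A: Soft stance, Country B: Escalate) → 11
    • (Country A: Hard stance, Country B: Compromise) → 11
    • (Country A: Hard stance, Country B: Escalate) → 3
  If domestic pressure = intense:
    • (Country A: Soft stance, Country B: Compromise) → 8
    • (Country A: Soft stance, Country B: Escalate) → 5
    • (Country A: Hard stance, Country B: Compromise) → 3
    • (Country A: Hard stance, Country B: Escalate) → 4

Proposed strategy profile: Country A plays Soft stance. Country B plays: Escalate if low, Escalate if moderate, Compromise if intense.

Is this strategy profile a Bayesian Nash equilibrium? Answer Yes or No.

Yes

Country A plays Soft stance: E[Soft stance] = 0.125·(12) + 0.75·(12) + 0.125·(-2) = 10.25; E[Hard stance] = 0. Best-responding. ✓
Country B (domestic pressure low), facing Soft stance: Compromise gives -7, Escalate gives 11. Proposed Escalate is best. ✓
Country B (domestic pressure moderate), facing Soft stance: Compromise gives 2, Escalate gives 11. Proposed Escalate is best. ✓
Country B (domestic pressure intense), facing Soft stance: Compromise gives 8, Escalate gives 5. Proposed Compromise is best. ✓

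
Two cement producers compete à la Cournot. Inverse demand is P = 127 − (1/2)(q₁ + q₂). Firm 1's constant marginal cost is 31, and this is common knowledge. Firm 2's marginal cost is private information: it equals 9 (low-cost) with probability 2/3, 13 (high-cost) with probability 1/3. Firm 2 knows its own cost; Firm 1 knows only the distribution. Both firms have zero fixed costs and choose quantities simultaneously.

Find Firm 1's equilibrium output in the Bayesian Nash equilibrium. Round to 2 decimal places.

Firm 2 with cost c maximizes (127 − (1/2)(q₁+q₂) − c)·q₂, giving q₂(c) = (127 − c − (1/2)q₁).
E[c₂] = 2/3·9 + 1/3·13 = 10.3333
Firm 1's FOC against E[q₂] yields q₁ = (127 − 2·31 + E[c₂])/(3/2) = (127 − 62 + 10.3333)/(3/2) = 50.2222.

50.22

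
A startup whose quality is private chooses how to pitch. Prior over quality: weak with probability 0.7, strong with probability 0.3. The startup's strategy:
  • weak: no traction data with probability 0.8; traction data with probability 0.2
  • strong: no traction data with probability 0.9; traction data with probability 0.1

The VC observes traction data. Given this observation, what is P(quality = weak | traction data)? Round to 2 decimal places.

P(traction data) = 0.7·0.2 + 0.3·0.1 = 0.17
P(weak | traction data) = (0.7·0.2) / 0.17 = 0.14 / 0.17 = 0.823529

0.82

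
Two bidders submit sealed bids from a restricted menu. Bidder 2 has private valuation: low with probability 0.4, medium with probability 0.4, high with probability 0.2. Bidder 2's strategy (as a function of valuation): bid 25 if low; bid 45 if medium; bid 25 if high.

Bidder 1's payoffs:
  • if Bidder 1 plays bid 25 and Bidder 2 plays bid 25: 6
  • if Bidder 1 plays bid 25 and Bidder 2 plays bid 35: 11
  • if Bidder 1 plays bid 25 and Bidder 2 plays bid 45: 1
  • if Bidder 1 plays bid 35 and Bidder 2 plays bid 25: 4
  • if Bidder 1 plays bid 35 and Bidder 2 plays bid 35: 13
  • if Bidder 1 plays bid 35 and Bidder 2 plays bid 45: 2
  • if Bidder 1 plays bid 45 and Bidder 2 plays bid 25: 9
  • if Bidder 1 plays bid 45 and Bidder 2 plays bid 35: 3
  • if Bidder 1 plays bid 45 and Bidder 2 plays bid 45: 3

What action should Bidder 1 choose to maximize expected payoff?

Compute Bidder 1's expected payoff for each action, taking the expectation over Bidder 2's type.
E[bid 25] = 0.4·(6) + 0.4·(1) + 0.2·(6) = 4
E[bid 35] = 0.4·(4) + 0.4·(2) + 0.2·(4) = 3.2
E[bid 45] = 0.4·(9) + 0.4·(3) + 0.2·(9) = 6.6
Best response: bid 45 (6.6 is the largest).

bid 45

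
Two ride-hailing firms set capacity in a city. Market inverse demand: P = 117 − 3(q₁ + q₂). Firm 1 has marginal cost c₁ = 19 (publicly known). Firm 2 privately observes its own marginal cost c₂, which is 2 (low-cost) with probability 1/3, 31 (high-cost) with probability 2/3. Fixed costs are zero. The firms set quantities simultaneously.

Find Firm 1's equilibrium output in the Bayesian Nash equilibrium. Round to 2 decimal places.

Firm 2 with cost c maximizes (117 − 3(q₁+q₂) − c)·q₂, giving q₂(c) = (117 − c − 3q₁)/6.
E[c₂] = 1/3·2 + 2/3·31 = 21.3333
Firm 1's FOC against E[q₂] yields q₁ = (117 − 2·19 + E[c₂])/9 = (117 − 38 + 21.3333)/9 = 11.1481.

11.15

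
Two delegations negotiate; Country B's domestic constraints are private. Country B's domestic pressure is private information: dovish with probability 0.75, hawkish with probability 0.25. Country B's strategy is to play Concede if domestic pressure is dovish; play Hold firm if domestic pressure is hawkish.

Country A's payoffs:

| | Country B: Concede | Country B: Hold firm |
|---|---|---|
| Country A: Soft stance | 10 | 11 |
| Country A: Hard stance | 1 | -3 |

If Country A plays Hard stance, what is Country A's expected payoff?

0

Take the expectation over Country B's domestic pressure, weighting each type's action by its prior probability.
E[Hard stance] = 0.75·1 + 0.25·(-3) = 0.75 + (-0.75) = 0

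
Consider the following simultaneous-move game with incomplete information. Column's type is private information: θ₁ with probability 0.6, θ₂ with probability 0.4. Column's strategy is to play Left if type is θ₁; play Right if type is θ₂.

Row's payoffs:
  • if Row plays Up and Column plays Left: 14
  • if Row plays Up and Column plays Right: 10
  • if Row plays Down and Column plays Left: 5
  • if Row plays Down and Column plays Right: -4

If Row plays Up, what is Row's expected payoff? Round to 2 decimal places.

12.40

E[Up] = 0.6·14 + 0.4·10 = 8.4 + 4 = 12.4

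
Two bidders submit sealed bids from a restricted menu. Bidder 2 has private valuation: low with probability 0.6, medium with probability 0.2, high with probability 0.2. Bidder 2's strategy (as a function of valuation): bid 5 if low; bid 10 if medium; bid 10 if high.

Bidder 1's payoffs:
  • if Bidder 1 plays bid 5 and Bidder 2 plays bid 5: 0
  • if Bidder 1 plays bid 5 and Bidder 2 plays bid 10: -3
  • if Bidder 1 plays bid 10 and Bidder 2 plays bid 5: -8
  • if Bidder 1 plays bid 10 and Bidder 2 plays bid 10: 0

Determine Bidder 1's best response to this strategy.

Compute Bidder 1's expected payoff for each action, taking the expectation over Bidder 2's type.
E[bid 5] = 0.6·(0) + 0.2·(-3) + 0.2·(-3) = -1.2
E[bid 10] = 0.6·(-8) + 0.2·(0) + 0.2·(0) = -4.8
Best response: bid 5 (-1.2 is the largest).

bid 5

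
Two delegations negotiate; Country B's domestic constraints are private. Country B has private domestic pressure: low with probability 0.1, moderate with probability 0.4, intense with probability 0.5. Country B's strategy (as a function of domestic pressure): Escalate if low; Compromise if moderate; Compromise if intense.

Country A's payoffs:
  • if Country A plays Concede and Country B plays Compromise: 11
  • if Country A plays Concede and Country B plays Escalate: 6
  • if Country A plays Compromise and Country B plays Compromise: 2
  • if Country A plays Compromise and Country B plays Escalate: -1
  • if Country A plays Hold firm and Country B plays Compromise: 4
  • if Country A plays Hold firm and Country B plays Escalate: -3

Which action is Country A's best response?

Concede

E[Concede] = 0.1·(6) + 0.4·(11) + 0.5·(11) = 10.5
E[Compromise] = 0.1·(-1) + 0.4·(2) + 0.5·(2) = 1.7
E[Hold firm] = 0.1·(-3) + 0.4·(4) + 0.5·(4) = 3.3
Best response: Concede (10.5 is the largest).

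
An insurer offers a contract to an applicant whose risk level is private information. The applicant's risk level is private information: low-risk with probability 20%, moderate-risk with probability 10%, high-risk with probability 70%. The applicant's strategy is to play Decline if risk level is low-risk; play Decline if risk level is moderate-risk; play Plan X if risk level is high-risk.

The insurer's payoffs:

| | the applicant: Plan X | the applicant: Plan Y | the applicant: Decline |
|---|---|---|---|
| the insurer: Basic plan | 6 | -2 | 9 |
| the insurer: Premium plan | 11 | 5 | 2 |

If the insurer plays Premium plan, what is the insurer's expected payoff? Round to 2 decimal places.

8.30

E[Premium plan] = 0.2·2 + 0.1·2 + 0.7·11 = 0.4 + 0.2 + 7.7 = 8.3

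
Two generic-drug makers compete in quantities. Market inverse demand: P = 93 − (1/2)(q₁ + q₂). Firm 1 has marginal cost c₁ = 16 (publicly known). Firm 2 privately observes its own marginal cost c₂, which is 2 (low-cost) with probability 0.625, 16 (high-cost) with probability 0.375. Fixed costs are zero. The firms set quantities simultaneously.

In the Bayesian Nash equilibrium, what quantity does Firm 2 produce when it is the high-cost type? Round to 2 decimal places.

Firm 2 with cost c maximizes (93 − (1/2)(q₁+q₂) − c)·q₂, giving q₂(c) = (93 − c − (1/2)q₁).
E[c₂] = 0.625·2 + 0.375·16 = 7.25
Firm 1's FOC against E[q₂] yields q₁ = (93 − 2·16 + E[c₂])/(3/2) = (93 − 32 + 7.25)/(3/2) = 45.5.
q₂(high-cost) = (93 − 16 − (1/2)·45.5) = 54.25.

54.25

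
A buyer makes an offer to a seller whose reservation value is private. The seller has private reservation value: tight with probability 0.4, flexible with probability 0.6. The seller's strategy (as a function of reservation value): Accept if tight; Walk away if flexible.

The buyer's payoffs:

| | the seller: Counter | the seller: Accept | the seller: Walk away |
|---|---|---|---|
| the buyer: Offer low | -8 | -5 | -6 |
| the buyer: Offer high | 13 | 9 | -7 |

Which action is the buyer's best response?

Offer high

E[Offer low] = 0.4·(-5) + 0.6·(-6) = -5.6
E[Offer high] = 0.4·(9) + 0.6·(-7) = -0.6
Best response: Offer high (-0.6 is the largest).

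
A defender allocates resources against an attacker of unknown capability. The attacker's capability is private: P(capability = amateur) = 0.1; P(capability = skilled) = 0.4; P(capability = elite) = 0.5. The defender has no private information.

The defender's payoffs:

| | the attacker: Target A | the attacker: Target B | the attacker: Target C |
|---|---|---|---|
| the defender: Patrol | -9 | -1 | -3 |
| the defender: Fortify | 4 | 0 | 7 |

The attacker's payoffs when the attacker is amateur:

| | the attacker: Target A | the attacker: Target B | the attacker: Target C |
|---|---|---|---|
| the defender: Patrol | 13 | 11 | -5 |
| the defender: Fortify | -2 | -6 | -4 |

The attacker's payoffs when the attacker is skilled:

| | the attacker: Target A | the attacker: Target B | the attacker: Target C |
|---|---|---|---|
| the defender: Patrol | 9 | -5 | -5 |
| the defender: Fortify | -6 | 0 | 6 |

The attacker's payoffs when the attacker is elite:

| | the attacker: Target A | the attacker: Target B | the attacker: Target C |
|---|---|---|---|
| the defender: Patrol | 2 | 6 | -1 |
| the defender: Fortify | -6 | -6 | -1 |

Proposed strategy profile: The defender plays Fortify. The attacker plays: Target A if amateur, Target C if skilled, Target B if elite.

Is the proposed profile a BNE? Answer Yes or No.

A profile is a BNE iff every type of every player is best-responding given beliefs about the other side.
The defender plays Fortify: E[Fortify] = 0.1·(4) + 0.4·(7) + 0.5·(0) = 3.2; E[Patrol] = -2.6. Best-responding. ✓
The attacker (capability amateur), facing Fortify: Target A gives -2, Target B gives -6, Target C gives -4. Proposed Target A is best. ✓
The attacker (capability skilled), facing Fortify: Target A gives -6, Target B gives 0, Target C gives 6. Proposed Target C is best. ✓
The attacker (capability elite), facing Fortify: Target A gives -6, Target B gives -6, Target C gives -1. Proposed Target B is not best — profitable deviation exists. ✗

No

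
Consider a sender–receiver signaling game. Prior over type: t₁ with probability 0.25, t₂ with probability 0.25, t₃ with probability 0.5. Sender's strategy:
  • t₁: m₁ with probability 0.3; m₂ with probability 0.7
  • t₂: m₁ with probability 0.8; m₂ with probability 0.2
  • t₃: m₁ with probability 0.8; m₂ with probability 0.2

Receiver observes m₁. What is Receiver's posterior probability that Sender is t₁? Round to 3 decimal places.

P(m₁) = 0.25·0.3 + 0.25·0.8 + 0.5·0.8 = 0.675
P(t₁ | m₁) = (0.25·0.3) / 0.675 = 0.075 / 0.675 = 0.111111

0.111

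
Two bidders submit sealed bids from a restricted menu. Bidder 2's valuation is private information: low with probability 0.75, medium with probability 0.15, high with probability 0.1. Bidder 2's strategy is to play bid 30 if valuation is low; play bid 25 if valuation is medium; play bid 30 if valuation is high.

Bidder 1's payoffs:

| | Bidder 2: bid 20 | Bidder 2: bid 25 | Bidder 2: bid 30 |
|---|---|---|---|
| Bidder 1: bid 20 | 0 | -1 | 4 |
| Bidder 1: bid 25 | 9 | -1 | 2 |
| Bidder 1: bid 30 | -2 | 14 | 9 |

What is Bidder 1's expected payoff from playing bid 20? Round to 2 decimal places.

Take the expectation over Bidder 2's valuation, weighting each type's action by its prior probability.
E[bid 20] = 0.75·4 + 0.15·(-1) + 0.1·4 = 3 + (-0.15) + 0.4 = 3.25

3.25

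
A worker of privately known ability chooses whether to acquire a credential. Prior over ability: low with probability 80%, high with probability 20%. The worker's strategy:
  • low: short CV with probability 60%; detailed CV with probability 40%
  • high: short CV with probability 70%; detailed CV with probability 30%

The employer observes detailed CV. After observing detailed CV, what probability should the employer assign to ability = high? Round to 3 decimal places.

Apply Bayes' rule using the sender's strategy as the likelihood.
P(detailed CV) = 0.8·0.4 + 0.2·0.3 = 0.38
P(high | detailed CV) = (0.2·0.3) / 0.38 = 0.06 / 0.38 = 0.157895

0.158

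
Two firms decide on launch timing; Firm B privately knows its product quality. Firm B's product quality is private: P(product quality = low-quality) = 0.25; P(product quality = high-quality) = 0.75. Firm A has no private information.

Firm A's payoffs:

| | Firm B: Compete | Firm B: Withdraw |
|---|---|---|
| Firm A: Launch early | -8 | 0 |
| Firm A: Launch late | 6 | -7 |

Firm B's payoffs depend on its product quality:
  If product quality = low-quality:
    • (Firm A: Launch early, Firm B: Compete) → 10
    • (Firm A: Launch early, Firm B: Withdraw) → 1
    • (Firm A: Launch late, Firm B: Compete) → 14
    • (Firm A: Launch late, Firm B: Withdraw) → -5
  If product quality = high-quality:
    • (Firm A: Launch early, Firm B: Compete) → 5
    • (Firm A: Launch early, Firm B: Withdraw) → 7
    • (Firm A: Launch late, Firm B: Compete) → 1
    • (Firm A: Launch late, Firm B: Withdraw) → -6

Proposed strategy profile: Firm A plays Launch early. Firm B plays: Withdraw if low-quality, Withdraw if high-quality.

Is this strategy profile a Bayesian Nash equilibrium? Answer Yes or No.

Firm A plays Launch early: E[Launch early] = 0.25·(0) + 0.75·(0) = 0; E[Launch late] = -7. Best-responding. ✓
Firm B (product quality low-quality), facing Launch early: Compete gives 10, Withdraw gives 1. Proposed Withdraw is not best — profitable deviation exists. ✗
Firm B (product quality high-quality), facing Launch early: Compete gives 5, Withdraw gives 7. Proposed Withdraw is best. ✓

No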